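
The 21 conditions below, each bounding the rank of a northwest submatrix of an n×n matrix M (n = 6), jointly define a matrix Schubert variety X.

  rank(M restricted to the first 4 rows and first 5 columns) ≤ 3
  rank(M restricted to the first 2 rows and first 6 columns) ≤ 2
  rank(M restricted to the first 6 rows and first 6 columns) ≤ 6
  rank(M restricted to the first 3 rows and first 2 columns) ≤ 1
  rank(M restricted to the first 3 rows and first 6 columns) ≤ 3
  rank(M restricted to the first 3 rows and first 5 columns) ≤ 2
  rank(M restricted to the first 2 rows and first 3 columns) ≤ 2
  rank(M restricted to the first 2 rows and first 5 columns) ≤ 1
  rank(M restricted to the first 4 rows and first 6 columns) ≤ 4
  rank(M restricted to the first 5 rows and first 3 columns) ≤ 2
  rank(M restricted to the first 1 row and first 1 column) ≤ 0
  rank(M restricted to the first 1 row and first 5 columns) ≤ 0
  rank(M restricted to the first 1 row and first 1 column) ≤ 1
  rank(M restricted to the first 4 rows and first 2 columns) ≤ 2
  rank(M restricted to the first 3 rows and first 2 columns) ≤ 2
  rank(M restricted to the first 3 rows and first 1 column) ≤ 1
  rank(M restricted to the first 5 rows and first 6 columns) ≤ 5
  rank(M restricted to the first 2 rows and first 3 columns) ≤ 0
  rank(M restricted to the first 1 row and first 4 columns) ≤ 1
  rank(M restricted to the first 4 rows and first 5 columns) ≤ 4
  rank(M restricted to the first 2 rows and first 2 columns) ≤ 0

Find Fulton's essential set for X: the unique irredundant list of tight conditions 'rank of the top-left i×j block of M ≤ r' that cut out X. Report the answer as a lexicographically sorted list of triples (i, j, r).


Recovering R(i,j) via the rank-extension bound from the 21 conditions:

  row 1: 0 | 0 | 0 | 0 | 0 | 1
  row 2: 0 | 0 | 0 | 1 | 1 | 2
  row 3: 1 | 1 | 1 | 2 | 2 | 3
  row 4: 1 | 2 | 2 | 3 | 3 | 4
  row 5: 1 | 2 | 2 | 3 | 4 | 5
  row 6: 1 | 2 | 3 | 4 | 5 | 6

giving w = (6, 4, 1, 2, 5, 3) via Δ²R.

ℓ(w)=9; the 3 essential cells (i,j,r):

[(1, 5, 0), (2, 3, 0), (5, 3, 2)]


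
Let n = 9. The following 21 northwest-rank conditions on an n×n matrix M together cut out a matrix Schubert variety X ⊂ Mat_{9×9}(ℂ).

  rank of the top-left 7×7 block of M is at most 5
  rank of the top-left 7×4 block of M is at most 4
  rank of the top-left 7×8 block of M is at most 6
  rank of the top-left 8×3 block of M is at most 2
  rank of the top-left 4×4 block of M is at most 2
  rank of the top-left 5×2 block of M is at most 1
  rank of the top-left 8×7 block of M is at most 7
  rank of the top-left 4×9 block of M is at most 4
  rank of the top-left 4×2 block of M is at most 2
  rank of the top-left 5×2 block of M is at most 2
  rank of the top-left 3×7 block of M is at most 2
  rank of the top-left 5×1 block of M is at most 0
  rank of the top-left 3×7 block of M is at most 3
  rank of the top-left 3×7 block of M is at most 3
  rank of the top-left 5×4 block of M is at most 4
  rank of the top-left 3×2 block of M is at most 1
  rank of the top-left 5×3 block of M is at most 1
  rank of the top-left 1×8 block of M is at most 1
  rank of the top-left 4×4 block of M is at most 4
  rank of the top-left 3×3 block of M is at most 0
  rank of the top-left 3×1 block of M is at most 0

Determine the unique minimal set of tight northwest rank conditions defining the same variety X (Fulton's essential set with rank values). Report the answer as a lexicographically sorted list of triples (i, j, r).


Propagating the 21 rank bounds to every northwest block:

  row 1: 0 0 0 1 1 1 1 1 1
  row 2: 0 0 0 1 2 2 2 2 2
  row 3: 0 0 0 1 2 2 2 3 3
  row 4: 0 1 1 2 3 3 3 4 4
  row 5: 0 1 1 2 3 4 4 5 5
  row 6: 1 2 2 3 4 5 5 6 6
  row 7: 1 2 2 3 4 5 5 6 7
  row 8: 1 2 2 3 4 5 6 7 8
  row 9: 1 2 3 4 5 6 7 8 9

second differences of R give the permutation w = (4, 5, 8, 2, 6, 1, 9, 7, 3).

|D(w)|=17, |Ess(w)|=6:

[(3, 3, 0), (3, 7, 2), (5, 1, 0), (5, 3, 1), (7, 7, 5), (8, 3, 2)]


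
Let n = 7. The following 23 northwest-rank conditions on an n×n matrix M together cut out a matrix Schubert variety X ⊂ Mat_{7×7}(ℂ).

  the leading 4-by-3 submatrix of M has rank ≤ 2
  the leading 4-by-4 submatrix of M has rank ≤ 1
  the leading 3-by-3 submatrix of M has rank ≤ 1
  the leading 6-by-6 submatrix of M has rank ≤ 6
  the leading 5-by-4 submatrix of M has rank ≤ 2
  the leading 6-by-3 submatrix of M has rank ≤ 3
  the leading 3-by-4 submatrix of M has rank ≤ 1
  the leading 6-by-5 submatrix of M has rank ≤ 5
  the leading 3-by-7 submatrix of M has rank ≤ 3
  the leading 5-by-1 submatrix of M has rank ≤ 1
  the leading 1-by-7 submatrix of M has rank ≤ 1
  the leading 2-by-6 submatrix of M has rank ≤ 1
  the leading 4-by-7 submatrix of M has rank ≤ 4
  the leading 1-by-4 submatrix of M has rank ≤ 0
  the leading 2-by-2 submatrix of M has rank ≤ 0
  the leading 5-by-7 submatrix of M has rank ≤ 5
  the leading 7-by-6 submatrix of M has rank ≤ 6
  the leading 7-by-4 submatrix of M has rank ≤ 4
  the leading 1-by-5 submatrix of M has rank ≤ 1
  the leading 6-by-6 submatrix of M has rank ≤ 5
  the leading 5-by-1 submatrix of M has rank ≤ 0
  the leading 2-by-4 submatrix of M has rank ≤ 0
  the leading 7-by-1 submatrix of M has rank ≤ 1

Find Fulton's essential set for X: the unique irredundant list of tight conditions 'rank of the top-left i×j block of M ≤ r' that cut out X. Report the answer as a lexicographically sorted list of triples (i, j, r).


Rank table r_w(7×7) implied by the 23 constraints:

  0  0  0  0  1  1  1
  0  0  0  0  1  1  2
  0  1  1  1  2  2  3
  0  1  1  1  2  3  4
  0  1  2  2  3  4  5
  1  2  3  3  4  5  6
  1  2  3  4  5  6  7

second differences of R give the permutation w = (5, 7, 2, 6, 3, 1, 4).

Rothe diagram D(w) (14 cells), 4 SE-corners (essential conditions):

[(2, 4, 0), (2, 6, 1), (4, 4, 1), (5, 1, 0)]


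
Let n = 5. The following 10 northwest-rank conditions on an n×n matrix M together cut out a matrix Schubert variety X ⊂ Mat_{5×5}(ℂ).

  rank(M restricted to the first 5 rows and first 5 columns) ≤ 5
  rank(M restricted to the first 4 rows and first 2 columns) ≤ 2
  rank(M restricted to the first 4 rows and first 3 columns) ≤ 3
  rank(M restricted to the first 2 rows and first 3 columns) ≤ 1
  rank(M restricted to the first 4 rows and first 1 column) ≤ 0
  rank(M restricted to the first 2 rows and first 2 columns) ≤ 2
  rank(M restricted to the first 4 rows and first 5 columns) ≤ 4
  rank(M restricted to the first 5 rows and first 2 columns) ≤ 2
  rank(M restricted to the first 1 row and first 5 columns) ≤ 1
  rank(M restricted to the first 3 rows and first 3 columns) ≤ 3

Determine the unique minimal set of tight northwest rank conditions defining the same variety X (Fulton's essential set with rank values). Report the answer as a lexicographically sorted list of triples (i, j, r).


Computing R[i][j] = min implied NW-rank bound (n=5, 10 conditions):

  0, 1, 1, 1, 1
  0, 1, 1, 2, 2
  0, 1, 2, 3, 3
  0, 1, 2, 3, 4
  1, 2, 3, 4, 5

the unique w with this rank table is (2, 4, 3, 5, 1).

Rothe diagram D(w) (5 cells), 2 SE-corners (essential conditions):

[(2, 3, 1), (4, 1, 0)]


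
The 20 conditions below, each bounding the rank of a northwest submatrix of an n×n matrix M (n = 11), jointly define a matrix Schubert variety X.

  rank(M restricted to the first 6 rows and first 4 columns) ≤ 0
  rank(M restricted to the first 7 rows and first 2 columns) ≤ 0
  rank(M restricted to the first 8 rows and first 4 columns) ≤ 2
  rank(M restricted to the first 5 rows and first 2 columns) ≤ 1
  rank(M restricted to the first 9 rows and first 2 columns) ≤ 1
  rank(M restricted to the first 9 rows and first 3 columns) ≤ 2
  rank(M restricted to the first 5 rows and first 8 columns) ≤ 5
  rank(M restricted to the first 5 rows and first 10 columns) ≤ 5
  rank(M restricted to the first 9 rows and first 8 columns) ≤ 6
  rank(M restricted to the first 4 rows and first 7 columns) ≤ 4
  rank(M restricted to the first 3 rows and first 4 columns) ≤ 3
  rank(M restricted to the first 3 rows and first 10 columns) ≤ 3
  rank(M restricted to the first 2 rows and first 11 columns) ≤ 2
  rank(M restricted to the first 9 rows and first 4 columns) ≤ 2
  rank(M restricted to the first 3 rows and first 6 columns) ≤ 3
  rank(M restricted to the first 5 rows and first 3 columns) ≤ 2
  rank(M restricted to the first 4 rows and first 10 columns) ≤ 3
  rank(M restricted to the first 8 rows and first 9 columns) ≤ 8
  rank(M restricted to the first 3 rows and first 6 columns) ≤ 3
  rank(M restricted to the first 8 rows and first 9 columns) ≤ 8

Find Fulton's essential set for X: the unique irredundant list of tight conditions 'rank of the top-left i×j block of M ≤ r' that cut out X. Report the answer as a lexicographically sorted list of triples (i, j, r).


The tightest implied rank at each (i,j), from the 20 conditions:

  0 0 0 0 1 1 1 1 1 1 1
  0 0 0 0 1 2 2 2 2 2 2
  0 0 0 0 1 2 3 3 3 3 3
  0 0 0 0 1 2 3 3 3 3 4
  0 0 0 0 1 2 3 4 4 4 5
  0 0 0 0 1 2 3 4 5 5 6
  0 0 1 1 2 3 4 5 6 6 7
  1 1 2 2 3 4 5 6 7 7 8
  1 1 2 2 3 4 5 6 7 8 9
  1 2 3 3 4 5 6 7 8 9 10
  1 2 3 4 5 6 7 8 9 10 11

reading off 1-entries of Δ²R: w = (5, 6, 7, 11, 8, 9, 3, 1, 10, 2, 4).

Fulton essential set (5 of the 31 Rothe cells):

[(4, 10, 3), (6, 4, 0), (7, 2, 0), (9, 2, 1), (9, 4, 2)]


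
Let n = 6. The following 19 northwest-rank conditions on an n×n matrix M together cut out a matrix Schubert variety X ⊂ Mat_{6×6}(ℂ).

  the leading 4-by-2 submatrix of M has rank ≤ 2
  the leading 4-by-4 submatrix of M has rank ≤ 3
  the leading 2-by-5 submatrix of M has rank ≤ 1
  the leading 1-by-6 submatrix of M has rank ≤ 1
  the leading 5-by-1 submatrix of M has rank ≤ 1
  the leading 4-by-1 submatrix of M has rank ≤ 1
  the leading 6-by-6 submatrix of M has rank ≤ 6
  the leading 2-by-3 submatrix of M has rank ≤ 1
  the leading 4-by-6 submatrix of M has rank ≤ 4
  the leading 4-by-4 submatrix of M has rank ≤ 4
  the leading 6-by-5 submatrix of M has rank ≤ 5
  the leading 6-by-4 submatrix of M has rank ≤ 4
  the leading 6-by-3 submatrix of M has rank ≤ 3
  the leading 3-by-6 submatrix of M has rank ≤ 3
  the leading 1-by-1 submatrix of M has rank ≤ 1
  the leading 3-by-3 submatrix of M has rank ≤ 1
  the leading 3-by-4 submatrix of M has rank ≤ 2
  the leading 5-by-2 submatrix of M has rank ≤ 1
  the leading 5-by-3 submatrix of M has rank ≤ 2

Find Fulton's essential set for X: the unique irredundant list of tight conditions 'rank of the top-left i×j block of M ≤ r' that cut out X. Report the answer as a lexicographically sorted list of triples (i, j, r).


Recovering R(i,j) via the rank-extension bound from the 19 conditions:

  row 1: 1 1 1 1 1 1
  row 2: 1 1 1 1 1 2
  row 3: 1 1 1 2 2 3
  row 4: 1 1 2 3 3 4
  row 5: 1 1 2 3 4 5
  row 6: 1 2 3 4 5 6

reading off 1-entries of Δ²R: w = (1, 6, 4, 3, 5, 2).

Rothe diagram D(w) (8 cells), 3 SE-corners (essential conditions):

[(2, 5, 1), (3, 3, 1), (5, 2, 1)]


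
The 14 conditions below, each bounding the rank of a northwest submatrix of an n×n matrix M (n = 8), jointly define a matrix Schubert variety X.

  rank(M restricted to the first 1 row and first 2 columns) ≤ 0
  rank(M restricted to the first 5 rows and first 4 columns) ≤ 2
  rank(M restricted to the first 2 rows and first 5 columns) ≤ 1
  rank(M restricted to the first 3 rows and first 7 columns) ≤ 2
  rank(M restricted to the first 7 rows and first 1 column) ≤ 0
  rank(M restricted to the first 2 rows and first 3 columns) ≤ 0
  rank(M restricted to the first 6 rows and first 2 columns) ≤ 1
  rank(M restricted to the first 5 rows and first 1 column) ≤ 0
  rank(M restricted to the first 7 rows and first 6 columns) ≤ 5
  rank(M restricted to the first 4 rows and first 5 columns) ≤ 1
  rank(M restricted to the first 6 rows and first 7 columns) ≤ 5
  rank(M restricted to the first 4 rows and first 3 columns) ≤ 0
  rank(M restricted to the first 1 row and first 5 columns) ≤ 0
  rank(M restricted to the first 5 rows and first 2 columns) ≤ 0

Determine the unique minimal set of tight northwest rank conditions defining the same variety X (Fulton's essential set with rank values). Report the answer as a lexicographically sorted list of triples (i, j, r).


Rank table r_w(8×8) implied by the 14 constraints:

  R[1]: 0  0  0  0  0  1  1  1
  R[2]: 0  0  0  1  1  2  2  2
  R[3]: 0  0  0  1  1  2  2  3
  R[4]: 0  0  0  1  1  2  3  4
  R[5]: 0  0  1  2  2  3  4  5
  R[6]: 0  1  2  3  3  4  5  6
  R[7]: 0  1  2  3  4  5  6  7
  R[8]: 1  2  3  4  5  6  7  8

the unique w with this rank table is (6, 4, 8, 7, 3, 2, 5, 1).

Fulton essential set (6 of the 21 Rothe cells):

[(1, 5, 0), (3, 7, 2), (4, 3, 0), (4, 5, 1), (5, 2, 0), (7, 1, 0)]


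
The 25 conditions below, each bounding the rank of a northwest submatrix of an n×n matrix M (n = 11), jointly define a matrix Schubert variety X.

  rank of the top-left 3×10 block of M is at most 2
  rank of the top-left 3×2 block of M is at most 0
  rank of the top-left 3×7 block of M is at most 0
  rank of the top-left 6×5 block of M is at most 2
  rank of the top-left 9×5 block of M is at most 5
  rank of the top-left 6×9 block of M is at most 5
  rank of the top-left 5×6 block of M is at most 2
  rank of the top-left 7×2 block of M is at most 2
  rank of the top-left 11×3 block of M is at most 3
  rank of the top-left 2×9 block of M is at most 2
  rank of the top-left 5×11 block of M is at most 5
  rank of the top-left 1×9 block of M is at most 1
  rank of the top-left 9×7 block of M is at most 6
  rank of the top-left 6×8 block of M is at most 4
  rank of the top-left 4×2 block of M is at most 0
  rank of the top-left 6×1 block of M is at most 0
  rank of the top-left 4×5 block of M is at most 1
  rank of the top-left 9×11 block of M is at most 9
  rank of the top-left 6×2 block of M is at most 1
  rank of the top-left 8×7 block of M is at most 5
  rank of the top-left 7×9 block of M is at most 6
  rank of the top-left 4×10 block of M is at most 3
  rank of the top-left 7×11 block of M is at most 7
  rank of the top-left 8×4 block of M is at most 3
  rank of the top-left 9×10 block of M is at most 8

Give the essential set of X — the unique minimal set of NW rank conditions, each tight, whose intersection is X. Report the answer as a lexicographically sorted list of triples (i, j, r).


Reconstructing r_w from the 25 given conditions:

  0 | 0 | 0 | 0 | 0 | 0 | 0 | 1 | 1 | 1 | 1
  0 | 0 | 0 | 0 | 0 | 0 | 0 | 1 | 2 | 2 | 2
  0 | 0 | 0 | 0 | 0 | 0 | 0 | 1 | 2 | 2 | 3
  0 | 0 | 1 | 1 | 1 | 1 | 1 | 2 | 3 | 3 | 4
  0 | 1 | 2 | 2 | 2 | 2 | 2 | 3 | 4 | 4 | 5
  0 | 1 | 2 | 2 | 2 | 3 | 3 | 4 | 5 | 5 | 6
  1 | 2 | 3 | 3 | 3 | 4 | 4 | 5 | 6 | 6 | 7
  1 | 2 | 3 | 3 | 4 | 5 | 5 | 6 | 7 | 7 | 8
  1 | 2 | 3 | 4 | 5 | 6 | 6 | 7 | 8 | 8 | 9
  1 | 2 | 3 | 4 | 5 | 6 | 7 | 8 | 9 | 9 | 10
  1 | 2 | 3 | 4 | 5 | 6 | 7 | 8 | 9 | 10 | 11

reading off 1-entries of Δ²R: w = (8, 9, 11, 3, 2, 6, 1, 5, 4, 7, 10).

6 SE-corners of the 29-cell Rothe diagram give Ess(w):

[(3, 7, 0), (3, 10, 2), (4, 2, 0), (6, 1, 0), (6, 5, 2), (8, 4, 3)]


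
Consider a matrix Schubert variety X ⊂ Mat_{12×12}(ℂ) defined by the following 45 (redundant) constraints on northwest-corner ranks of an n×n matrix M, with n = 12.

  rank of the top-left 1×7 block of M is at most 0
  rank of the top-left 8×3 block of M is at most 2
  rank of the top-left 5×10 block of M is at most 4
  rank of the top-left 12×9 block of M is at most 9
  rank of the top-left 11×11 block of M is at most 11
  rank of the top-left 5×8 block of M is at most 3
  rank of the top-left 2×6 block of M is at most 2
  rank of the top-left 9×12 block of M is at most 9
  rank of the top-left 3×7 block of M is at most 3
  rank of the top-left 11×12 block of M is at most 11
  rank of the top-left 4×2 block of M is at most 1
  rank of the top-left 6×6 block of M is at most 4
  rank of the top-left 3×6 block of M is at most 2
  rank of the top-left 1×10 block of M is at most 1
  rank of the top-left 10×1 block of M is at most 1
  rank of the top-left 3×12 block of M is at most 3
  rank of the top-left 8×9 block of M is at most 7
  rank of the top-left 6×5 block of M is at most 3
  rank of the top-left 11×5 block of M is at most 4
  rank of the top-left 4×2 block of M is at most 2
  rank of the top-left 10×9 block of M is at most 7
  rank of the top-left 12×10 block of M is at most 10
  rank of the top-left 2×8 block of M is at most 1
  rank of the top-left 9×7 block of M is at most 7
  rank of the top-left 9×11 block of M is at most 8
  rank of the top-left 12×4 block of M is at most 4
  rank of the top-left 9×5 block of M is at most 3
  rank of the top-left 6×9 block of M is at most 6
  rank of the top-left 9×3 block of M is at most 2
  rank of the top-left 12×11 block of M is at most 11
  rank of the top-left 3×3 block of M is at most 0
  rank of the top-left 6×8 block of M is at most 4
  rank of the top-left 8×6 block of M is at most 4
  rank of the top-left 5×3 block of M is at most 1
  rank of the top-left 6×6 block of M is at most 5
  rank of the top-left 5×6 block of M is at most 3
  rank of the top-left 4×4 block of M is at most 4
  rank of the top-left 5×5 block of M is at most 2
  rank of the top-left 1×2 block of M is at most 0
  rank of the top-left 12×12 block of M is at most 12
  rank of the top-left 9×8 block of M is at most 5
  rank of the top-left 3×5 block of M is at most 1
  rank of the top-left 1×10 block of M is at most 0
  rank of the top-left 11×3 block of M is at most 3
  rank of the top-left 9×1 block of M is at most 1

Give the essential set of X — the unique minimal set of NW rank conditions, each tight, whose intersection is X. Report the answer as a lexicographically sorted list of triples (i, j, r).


Propagating the 45 rank bounds to every northwest block:

  row 1: 0, 0, 0, 0, 0, 0, 0, 0, 0, 0, 1, 1
  row 2: 0, 0, 0, 1, 1, 1, 1, 1, 1, 1, 2, 2
  row 3: 0, 0, 0, 1, 1, 2, 2, 2, 2, 2, 3, 3
  row 4: 1, 1, 1, 2, 2, 3, 3, 3, 3, 3, 4, 4
  row 5: 1, 1, 1, 2, 2, 3, 3, 3, 4, 4, 5, 5
  row 6: 1, 2, 2, 3, 3, 4, 4, 4, 5, 5, 6, 6
  row 7: 1, 2, 2, 3, 3, 4, 5, 5, 6, 6, 7, 7
  row 8: 1, 2, 2, 3, 3, 4, 5, 5, 6, 7, 8, 8
  row 9: 1, 2, 2, 3, 3, 4, 5, 5, 6, 7, 8, 9
  row 10: 1, 2, 3, 4, 4, 5, 6, 6, 7, 8, 9, 10
  row 11: 1, 2, 3, 4, 4, 5, 6, 7, 8, 9, 10, 11
  row 12: 1, 2, 3, 4, 5, 6, 7, 8, 9, 10, 11, 12

giving w = (11, 4, 6, 1, 9, 2, 7, 10, 12, 3, 8, 5) via Δ²R.

10 SE-corners of the 31-cell Rothe diagram give Ess(w):

[(1, 10, 0), (3, 3, 0), (3, 5, 1), (5, 3, 1), (5, 5, 2), (5, 8, 3), (9, 3, 2), (9, 5, 3), (9, 8, 5), (11, 5, 4)]


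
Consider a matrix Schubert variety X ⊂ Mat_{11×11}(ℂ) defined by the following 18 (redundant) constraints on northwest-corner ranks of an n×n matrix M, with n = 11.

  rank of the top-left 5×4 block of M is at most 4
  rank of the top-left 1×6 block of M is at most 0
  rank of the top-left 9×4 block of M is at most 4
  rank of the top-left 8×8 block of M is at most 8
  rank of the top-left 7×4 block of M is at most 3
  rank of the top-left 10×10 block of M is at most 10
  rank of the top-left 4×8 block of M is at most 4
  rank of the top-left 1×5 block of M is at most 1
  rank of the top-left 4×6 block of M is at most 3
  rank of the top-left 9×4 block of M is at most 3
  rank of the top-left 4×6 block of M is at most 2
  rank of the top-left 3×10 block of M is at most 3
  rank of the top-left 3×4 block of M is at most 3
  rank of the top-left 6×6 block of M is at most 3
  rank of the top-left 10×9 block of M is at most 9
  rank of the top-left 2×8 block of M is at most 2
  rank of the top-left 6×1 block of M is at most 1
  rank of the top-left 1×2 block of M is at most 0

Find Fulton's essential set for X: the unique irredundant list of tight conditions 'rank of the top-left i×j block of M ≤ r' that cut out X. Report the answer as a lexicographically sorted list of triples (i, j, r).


Rank table r_w(11×11) implied by the 18 constraints:

  row 1: 0 | 0 | 0 | 0 | 0 | 0 | 1 | 1 | 1 | 1 | 1
  row 2: 1 | 1 | 1 | 1 | 1 | 1 | 2 | 2 | 2 | 2 | 2
  row 3: 1 | 2 | 2 | 2 | 2 | 2 | 3 | 3 | 3 | 3 | 3
  row 4: 1 | 2 | 2 | 2 | 2 | 2 | 3 | 4 | 4 | 4 | 4
  row 5: 1 | 2 | 3 | 3 | 3 | 3 | 4 | 5 | 5 | 5 | 5
  row 6: 1 | 2 | 3 | 3 | 3 | 3 | 4 | 5 | 6 | 6 | 6
  row 7: 1 | 2 | 3 | 3 | 4 | 4 | 5 | 6 | 7 | 7 | 7
  row 8: 1 | 2 | 3 | 3 | 4 | 5 | 6 | 7 | 8 | 8 | 8
  row 9: 1 | 2 | 3 | 3 | 4 | 5 | 6 | 7 | 8 | 9 | 9
  row 10: 1 | 2 | 3 | 4 | 5 | 6 | 7 | 8 | 9 | 10 | 10
  row 11: 1 | 2 | 3 | 4 | 5 | 6 | 7 | 8 | 9 | 10 | 11

the unique w with this rank table is (7, 1, 2, 8, 3, 9, 5, 6, 10, 4, 11).

|D(w)|=16, |Ess(w)|=4:

[(1, 6, 0), (4, 6, 2), (6, 6, 3), (9, 4, 3)]


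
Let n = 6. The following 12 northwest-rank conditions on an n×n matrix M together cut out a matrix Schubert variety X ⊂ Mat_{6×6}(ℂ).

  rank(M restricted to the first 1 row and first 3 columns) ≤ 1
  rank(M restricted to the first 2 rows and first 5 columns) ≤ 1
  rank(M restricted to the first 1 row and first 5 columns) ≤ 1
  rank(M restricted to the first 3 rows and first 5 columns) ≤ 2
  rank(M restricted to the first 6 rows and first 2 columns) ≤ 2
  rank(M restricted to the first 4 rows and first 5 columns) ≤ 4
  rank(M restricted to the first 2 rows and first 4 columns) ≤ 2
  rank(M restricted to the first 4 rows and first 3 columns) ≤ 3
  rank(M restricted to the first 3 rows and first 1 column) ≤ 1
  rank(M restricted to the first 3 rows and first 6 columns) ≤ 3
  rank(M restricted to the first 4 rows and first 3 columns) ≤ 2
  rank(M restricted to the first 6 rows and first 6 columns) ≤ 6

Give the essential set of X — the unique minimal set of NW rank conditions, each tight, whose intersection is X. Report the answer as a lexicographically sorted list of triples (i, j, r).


Rank table r_w(6×6) implied by the 12 constraints:

  R[1]: 1 | 1 | 1 | 1 | 1 | 1
  R[2]: 1 | 1 | 1 | 1 | 1 | 2
  R[3]: 1 | 2 | 2 | 2 | 2 | 3
  R[4]: 1 | 2 | 2 | 3 | 3 | 4
  R[5]: 1 | 2 | 3 | 4 | 4 | 5
  R[6]: 1 | 2 | 3 | 4 | 5 | 6

the unique w with this rank table is (1, 6, 2, 4, 3, 5).

2 SE-corners of the 5-cell Rothe diagram give Ess(w):

[(2, 5, 1), (4, 3, 2)]


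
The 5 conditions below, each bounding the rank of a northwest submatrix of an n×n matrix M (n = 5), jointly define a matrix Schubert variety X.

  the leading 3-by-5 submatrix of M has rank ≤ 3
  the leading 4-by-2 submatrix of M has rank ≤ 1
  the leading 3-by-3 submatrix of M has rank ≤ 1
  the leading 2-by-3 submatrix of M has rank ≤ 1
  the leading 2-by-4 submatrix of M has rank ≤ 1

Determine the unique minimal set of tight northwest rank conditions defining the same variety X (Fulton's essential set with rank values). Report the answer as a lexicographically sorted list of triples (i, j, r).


The tightest implied rank at each (i,j), from the 5 conditions:

  R[1]: 1  1  1  1  1
  R[2]: 1  1  1  1  2
  R[3]: 1  1  1  2  3
  R[4]: 1  1  2  3  4
  R[5]: 1  2  3  4  5

so w = (1, 5, 4, 3, 2).

ℓ(w)=6; the 3 essential cells (i,j,r):

[(2, 4, 1), (3, 3, 1), (4, 2, 1)]


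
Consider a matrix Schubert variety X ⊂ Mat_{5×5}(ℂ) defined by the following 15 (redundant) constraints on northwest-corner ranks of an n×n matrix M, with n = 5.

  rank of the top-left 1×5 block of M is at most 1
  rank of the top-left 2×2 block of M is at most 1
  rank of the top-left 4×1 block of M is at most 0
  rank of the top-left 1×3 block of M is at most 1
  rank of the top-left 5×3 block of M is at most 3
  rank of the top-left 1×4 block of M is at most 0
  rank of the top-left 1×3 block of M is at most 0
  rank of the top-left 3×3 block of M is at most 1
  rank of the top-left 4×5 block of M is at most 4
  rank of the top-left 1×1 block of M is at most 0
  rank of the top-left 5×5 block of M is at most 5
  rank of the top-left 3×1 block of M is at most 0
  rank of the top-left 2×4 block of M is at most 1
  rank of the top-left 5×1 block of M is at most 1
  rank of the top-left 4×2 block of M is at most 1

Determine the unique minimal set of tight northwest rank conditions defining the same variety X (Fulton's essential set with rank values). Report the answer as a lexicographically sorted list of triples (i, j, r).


Propagating the 15 rank bounds to every northwest block:

  i=1: 0 | 0 | 0 | 0 | 1
  i=2: 0 | 1 | 1 | 1 | 2
  i=3: 0 | 1 | 1 | 2 | 3
  i=4: 0 | 1 | 2 | 3 | 4
  i=5: 1 | 2 | 3 | 4 | 5

so w = (5, 2, 4, 3, 1).

|D(w)|=8, |Ess(w)|=3:

[(1, 4, 0), (3, 3, 1), (4, 1, 0)]


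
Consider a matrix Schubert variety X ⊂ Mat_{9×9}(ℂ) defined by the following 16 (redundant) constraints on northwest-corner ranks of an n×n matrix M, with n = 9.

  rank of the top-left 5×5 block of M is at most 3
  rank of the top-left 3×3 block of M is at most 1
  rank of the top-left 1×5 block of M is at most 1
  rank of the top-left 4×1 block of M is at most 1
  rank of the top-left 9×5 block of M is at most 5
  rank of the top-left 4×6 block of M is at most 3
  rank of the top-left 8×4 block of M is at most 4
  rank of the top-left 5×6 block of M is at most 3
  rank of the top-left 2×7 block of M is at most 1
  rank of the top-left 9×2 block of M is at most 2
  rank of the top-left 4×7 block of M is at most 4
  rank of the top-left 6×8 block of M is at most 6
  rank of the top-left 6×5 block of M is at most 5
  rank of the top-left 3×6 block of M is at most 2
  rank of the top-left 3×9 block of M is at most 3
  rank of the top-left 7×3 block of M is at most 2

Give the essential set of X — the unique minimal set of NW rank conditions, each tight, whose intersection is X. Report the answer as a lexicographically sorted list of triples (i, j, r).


Rank table r_w(9×9) implied by the 16 constraints:

  row 1: 1 | 1 | 1 | 1 | 1 | 1 | 1 | 1 | 1
  row 2: 1 | 1 | 1 | 1 | 1 | 1 | 1 | 2 | 2
  row 3: 1 | 1 | 1 | 2 | 2 | 2 | 2 | 3 | 3
  row 4: 1 | 2 | 2 | 3 | 3 | 3 | 3 | 4 | 4
  row 5: 1 | 2 | 2 | 3 | 3 | 3 | 4 | 5 | 5
  row 6: 1 | 2 | 2 | 3 | 4 | 4 | 5 | 6 | 6
  row 7: 1 | 2 | 2 | 3 | 4 | 5 | 6 | 7 | 7
  row 8: 1 | 2 | 3 | 4 | 5 | 6 | 7 | 8 | 8
  row 9: 1 | 2 | 3 | 4 | 5 | 6 | 7 | 8 | 9

reading off 1-entries of Δ²R: w = (1, 8, 4, 2, 7, 5, 6, 3, 9).

4 SE-corners of the 13-cell Rothe diagram give Ess(w):

[(2, 7, 1), (3, 3, 1), (5, 6, 3), (7, 3, 2)]


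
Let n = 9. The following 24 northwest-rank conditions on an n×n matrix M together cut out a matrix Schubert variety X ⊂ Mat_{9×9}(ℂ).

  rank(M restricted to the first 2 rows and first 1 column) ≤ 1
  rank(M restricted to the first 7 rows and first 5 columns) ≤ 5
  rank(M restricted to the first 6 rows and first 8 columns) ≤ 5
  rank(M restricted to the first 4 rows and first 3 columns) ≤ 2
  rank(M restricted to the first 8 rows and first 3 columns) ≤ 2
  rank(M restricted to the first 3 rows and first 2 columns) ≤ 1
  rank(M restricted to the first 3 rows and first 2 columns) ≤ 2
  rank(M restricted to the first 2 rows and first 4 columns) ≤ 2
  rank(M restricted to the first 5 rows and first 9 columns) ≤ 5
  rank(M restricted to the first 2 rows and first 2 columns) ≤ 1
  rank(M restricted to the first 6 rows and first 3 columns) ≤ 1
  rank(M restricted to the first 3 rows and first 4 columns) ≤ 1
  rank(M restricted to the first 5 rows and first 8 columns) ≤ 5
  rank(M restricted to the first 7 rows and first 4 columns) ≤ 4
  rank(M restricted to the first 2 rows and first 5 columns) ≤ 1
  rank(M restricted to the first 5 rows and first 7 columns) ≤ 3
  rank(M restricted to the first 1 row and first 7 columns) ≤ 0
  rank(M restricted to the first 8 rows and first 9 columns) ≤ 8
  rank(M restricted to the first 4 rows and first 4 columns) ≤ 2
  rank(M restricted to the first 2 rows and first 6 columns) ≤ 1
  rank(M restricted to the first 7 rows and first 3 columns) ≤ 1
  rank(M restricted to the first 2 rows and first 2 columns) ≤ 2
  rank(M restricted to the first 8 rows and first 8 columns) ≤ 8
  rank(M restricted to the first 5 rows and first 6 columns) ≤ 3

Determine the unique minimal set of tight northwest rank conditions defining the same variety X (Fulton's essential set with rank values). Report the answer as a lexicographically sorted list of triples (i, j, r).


The tightest implied rank at each (i,j), from the 24 conditions:

  0 0 0 0 0 0 0 1 1
  1 1 1 1 1 1 1 2 2
  1 1 1 1 2 2 2 3 3
  1 1 1 2 3 3 3 4 4
  1 1 1 2 3 3 3 4 5
  1 1 1 2 3 4 4 5 6
  1 1 1 2 3 4 5 6 7
  1 2 2 3 4 5 6 7 8
  1 2 3 4 5 6 7 8 9

reading off 1-entries of Δ²R: w = (8, 1, 5, 4, 9, 6, 7, 2, 3).

D(w) has 20 cells with 4 SE-corners; essential set:

[(1, 7, 0), (3, 4, 1), (5, 7, 3), (7, 3, 1)]


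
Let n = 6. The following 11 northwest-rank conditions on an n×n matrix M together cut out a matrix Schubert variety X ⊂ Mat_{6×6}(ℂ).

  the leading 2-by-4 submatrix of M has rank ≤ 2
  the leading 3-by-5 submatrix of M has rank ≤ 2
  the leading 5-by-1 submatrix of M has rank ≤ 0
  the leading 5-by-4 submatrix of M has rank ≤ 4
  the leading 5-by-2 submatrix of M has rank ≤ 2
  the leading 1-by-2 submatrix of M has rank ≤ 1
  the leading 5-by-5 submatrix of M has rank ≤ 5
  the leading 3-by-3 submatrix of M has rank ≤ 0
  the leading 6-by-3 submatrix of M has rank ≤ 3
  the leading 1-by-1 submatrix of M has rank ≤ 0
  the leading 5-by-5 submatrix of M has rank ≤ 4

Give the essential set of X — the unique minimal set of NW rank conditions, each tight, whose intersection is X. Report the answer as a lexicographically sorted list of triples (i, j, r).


Recovering R(i,j) via the rank-extension bound from the 11 conditions:

  row 1: 0 0 0 1 1 1
  row 2: 0 0 0 1 2 2
  row 3: 0 0 0 1 2 3
  row 4: 0 1 1 2 3 4
  row 5: 0 1 2 3 4 5
  row 6: 1 2 3 4 5 6

the unique w with this rank table is (4, 5, 6, 2, 3, 1).

ℓ(w)=11; the 2 essential cells (i,j,r):

[(3, 3, 0), (5, 1, 0)]


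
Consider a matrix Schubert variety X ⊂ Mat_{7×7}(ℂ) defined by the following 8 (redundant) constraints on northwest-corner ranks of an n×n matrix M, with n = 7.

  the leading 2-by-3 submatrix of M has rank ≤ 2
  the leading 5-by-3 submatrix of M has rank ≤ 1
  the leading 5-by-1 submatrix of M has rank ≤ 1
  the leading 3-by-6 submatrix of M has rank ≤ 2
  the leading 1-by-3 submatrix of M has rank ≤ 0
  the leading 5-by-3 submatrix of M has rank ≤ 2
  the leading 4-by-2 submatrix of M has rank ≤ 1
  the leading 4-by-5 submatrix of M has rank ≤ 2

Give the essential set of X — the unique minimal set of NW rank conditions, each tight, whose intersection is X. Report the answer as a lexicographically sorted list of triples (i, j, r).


Propagating the 8 rank bounds to every northwest block:

  R[1]: 0 0 0 1 1 1 1
  R[2]: 1 1 1 2 2 2 2
  R[3]: 1 1 1 2 2 2 3
  R[4]: 1 1 1 2 2 3 4
  R[5]: 1 1 1 2 3 4 5
  R[6]: 1 2 2 3 4 5 6
  R[7]: 1 2 3 4 5 6 7

second differences of R give the permutation w = (4, 1, 7, 6, 5, 2, 3).

Rothe diagram D(w) (12 cells), 4 SE-corners (essential conditions):

[(1, 3, 0), (3, 6, 2), (4, 5, 2), (5, 3, 1)]


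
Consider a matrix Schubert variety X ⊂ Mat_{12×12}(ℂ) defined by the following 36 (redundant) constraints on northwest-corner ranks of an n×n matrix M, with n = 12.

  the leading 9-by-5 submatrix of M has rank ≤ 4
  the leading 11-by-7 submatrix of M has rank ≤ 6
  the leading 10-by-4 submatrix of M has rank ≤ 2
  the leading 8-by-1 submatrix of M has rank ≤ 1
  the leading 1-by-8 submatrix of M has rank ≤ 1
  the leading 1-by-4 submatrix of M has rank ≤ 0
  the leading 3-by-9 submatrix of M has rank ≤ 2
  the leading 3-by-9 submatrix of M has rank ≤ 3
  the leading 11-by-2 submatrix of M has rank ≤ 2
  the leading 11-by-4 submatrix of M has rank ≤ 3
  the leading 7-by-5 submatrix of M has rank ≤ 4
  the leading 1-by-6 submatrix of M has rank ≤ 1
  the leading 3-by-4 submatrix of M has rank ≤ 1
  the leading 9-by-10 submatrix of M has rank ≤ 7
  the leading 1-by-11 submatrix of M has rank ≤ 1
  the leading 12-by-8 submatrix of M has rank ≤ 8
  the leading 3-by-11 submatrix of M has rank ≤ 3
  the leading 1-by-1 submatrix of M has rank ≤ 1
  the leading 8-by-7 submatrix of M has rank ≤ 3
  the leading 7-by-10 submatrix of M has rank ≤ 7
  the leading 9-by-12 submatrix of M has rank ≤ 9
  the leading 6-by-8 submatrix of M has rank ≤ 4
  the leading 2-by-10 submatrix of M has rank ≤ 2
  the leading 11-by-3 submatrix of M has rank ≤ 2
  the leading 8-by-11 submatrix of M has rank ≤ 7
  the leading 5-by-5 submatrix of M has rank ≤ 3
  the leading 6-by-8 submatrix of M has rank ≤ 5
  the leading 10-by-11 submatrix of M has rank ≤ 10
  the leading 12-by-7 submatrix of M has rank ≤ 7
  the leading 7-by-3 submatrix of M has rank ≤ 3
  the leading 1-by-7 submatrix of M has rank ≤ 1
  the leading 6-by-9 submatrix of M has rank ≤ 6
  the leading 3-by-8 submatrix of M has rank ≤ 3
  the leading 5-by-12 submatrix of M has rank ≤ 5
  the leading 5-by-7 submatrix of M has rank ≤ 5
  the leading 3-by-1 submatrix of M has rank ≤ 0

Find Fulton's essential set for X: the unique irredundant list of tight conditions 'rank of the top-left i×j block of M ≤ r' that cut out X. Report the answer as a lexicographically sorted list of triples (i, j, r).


Computing R[i][j] = min implied NW-rank bound (n=12, 36 conditions):

  row 1: 0  0  0  0  1  1  1  1  1  1  1  1
  row 2: 0  1  1  1  2  2  2  2  2  2  2  2
  row 3: 0  1  1  1  2  2  2  2  2  3  3  3
  row 4: 1  2  2  2  3  3  3  3  3  4  4  4
  row 5: 1  2  2  2  3  3  3  4  4  5  5  5
  row 6: 1  2  2  2  3  3  3  4  5  6  6  6
  row 7: 1  2  2  2  3  3  3  4  5  6  7  7
  row 8: 1  2  2  2  3  3  3  4  5  6  7  8
  row 9: 1  2  2  2  3  4  4  5  6  7  8  9
  row 10: 1  2  2  2  3  4  5  6  7  8  9  10
  row 11: 1  2  2  3  4  5  6  7  8  9  10  11
  row 12: 1  2  3  4  5  6  7  8  9  10  11  12

the unique w with this rank table is (5, 2, 10, 1, 8, 9, 11, 12, 6, 7, 4, 3).

Fulton essential set (7 of the 33 Rothe cells):

[(1, 4, 0), (3, 1, 0), (3, 4, 1), (3, 9, 2), (8, 7, 3), (10, 4, 2), (11, 3, 2)]


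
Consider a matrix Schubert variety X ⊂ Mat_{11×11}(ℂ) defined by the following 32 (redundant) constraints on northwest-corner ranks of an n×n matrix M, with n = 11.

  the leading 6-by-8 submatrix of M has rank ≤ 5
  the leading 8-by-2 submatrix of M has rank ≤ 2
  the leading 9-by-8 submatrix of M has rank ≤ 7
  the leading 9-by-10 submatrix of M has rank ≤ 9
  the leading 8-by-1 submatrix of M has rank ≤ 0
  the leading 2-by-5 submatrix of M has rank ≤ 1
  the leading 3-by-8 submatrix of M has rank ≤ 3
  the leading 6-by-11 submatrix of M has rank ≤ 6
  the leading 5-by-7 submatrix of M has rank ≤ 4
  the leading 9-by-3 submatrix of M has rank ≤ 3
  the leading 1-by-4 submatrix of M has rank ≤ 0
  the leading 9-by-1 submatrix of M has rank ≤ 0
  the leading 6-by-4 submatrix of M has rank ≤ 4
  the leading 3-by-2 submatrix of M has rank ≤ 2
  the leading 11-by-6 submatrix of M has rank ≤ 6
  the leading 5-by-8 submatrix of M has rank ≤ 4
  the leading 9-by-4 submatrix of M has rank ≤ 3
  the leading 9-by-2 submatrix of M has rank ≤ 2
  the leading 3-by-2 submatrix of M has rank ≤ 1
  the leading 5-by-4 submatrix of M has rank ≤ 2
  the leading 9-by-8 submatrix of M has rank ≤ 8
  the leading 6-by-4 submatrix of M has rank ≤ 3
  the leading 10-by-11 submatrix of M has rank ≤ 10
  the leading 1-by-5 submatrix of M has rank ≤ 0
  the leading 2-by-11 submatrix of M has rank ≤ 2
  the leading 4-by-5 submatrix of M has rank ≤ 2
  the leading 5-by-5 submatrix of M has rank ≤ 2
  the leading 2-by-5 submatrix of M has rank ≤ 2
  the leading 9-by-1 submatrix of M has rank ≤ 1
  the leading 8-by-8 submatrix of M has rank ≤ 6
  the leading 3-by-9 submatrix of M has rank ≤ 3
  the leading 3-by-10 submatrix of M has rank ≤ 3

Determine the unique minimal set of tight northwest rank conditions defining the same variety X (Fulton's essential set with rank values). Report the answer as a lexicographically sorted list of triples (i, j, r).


Rank table r_w(11×11) implied by the 32 constraints:

  i=1: 0  0  0  0  0  1  1  1  1  1  1
  i=2: 0  1  1  1  1  2  2  2  2  2  2
  i=3: 0  1  2  2  2  3  3  3  3  3  3
  i=4: 0  1  2  2  2  3  4  4  4  4  4
  i=5: 0  1  2  2  2  3  4  4  5  5  5
  i=6: 0  1  2  3  3  4  5  5  6  6  6
  i=7: 0  1  2  3  4  5  6  6  7  7  7
  i=8: 0  1  2  3  4  5  6  6  7  8  8
  i=9: 0  1  2  3  4  5  6  7  8  9  9
  i=10: 1  2  3  4  5  6  7  8  9  10  10
  i=11: 1  2  3  4  5  6  7  8  9  10  11

reading off 1-entries of Δ²R: w = (6, 2, 3, 7, 9, 4, 5, 10, 8, 1, 11).

Fulton essential set (5 of the 19 Rothe cells):

[(1, 5, 0), (5, 5, 2), (5, 8, 4), (8, 8, 6), (9, 1, 0)]


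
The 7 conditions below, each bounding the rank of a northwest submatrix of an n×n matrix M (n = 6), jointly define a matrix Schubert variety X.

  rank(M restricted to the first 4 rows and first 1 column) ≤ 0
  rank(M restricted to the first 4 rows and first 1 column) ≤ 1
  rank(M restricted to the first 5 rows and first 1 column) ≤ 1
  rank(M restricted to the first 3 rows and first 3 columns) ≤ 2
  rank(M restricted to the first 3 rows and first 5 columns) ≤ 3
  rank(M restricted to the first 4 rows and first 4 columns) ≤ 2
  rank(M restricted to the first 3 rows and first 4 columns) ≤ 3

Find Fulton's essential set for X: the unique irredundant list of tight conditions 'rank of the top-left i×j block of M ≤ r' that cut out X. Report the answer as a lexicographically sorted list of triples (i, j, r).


The tightest implied rank at each (i,j), from the 7 conditions:

  0  1  1  1  1  1
  0  1  2  2  2  2
  0  1  2  2  3  3
  0  1  2  2  3  4
  1  2  3  3  4  5
  1  2  3  4  5  6

so w = (2, 3, 5, 6, 1, 4).

Rothe diagram D(w) (6 cells), 2 SE-corners (essential conditions):

[(4, 1, 0), (4, 4, 2)]


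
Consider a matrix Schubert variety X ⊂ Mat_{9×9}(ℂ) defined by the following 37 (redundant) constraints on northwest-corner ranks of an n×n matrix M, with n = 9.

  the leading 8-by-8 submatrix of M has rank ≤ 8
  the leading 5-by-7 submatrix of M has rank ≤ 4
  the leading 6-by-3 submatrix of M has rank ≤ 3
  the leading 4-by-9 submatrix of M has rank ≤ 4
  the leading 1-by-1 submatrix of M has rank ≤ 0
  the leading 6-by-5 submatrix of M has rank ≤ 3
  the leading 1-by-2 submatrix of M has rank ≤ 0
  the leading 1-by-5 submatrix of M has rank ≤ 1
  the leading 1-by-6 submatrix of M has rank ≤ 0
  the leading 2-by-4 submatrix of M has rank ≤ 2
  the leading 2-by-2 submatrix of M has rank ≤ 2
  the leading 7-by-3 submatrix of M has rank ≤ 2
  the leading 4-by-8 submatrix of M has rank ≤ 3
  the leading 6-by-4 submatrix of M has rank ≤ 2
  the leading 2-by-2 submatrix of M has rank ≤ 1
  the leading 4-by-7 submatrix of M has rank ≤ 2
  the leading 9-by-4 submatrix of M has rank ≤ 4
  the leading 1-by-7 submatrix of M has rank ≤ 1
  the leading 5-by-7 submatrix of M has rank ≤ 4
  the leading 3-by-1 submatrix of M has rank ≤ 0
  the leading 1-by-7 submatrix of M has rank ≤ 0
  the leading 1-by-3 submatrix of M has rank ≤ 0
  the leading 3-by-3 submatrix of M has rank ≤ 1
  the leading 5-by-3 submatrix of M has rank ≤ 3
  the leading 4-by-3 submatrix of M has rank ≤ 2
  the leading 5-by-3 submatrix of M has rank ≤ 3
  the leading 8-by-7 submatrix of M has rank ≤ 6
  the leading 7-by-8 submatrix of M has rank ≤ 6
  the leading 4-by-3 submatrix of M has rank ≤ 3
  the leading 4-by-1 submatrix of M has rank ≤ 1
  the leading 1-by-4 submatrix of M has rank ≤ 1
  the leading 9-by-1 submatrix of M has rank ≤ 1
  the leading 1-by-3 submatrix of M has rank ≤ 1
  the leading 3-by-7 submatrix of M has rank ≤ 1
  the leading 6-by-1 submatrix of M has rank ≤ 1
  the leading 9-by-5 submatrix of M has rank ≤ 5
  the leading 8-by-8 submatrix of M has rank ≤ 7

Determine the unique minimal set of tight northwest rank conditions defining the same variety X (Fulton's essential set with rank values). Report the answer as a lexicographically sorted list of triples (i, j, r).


Propagating the 37 rank bounds to every northwest block:

  row 1: 0  0  0  0  0  0  0  1  1
  row 2: 0  1  1  1  1  1  1  2  2
  row 3: 0  1  1  1  1  1  1  2  3
  row 4: 1  2  2  2  2  2  2  3  4
  row 5: 1  2  2  2  3  3  3  4  5
  row 6: 1  2  2  2  3  4  4  5  6
  row 7: 1  2  2  3  4  5  5  6  7
  row 8: 1  2  3  4  5  6  6  7  8
  row 9: 1  2  3  4  5  6  7  8  9

the unique w with this rank table is (8, 2, 9, 1, 5, 6, 4, 3, 7).

ℓ(w)=19; the 5 essential cells (i,j,r):

[(1, 7, 0), (3, 1, 0), (3, 7, 1), (6, 4, 2), (7, 3, 2)]
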